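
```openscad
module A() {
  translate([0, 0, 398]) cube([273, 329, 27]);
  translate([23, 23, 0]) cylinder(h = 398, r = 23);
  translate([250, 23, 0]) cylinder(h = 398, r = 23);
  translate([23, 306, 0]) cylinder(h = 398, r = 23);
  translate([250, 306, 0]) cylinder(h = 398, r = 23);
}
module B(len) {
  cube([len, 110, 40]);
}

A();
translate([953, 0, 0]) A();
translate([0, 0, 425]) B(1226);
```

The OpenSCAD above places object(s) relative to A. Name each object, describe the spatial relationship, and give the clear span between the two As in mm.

Second stool starts at x = 953; first ends at x = 273; clear span = 953 − 273 = 680 mm.

A is a stool. B is a beam. A beam spans the tops of two stools. The clear span between the two stools is 680 mm.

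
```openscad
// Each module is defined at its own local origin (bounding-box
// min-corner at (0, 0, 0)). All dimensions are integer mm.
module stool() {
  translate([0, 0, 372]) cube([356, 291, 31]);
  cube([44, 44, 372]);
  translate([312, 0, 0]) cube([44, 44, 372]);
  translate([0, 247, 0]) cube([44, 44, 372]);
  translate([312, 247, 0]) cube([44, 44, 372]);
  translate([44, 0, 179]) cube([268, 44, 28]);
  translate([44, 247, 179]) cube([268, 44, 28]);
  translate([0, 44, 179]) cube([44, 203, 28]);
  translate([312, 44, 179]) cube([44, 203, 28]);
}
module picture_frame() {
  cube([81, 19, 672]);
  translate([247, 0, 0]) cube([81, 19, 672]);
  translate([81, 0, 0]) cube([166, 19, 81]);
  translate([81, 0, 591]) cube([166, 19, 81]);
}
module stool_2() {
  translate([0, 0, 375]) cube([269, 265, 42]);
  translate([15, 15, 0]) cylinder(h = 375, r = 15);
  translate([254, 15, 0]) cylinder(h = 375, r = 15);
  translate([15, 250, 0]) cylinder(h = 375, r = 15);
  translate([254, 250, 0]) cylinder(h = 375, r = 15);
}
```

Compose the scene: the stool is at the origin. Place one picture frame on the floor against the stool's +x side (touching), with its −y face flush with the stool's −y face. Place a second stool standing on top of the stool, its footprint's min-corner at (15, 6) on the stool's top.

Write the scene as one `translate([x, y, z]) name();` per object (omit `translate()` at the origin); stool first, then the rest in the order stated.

stool();
translate([356, 0, 0]) picture_frame();
translate([15, 6, 403]) stool_2();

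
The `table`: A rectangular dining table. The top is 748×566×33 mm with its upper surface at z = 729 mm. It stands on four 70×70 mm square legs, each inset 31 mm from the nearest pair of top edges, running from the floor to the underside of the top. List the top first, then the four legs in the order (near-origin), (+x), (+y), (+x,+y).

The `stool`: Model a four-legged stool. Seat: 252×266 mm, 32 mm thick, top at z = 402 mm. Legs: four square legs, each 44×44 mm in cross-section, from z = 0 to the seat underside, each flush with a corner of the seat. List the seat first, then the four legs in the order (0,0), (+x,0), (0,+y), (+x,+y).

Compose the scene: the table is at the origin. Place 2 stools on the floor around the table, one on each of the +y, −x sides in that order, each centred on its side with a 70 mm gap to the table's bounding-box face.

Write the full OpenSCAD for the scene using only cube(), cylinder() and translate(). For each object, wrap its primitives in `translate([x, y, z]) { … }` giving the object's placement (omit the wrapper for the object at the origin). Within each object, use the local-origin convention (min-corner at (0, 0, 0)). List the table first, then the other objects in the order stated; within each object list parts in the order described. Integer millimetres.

translate([0, 0, 696]) cube([748, 566, 33]);
translate([31, 31, 0]) cube([70, 70, 696]);
translate([647, 31, 0]) cube([70, 70, 696]);
translate([31, 465, 0]) cube([70, 70, 696]);
translate([647, 465, 0]) cube([70, 70, 696]);
translate([248, 636, 0]) {
  translate([0, 0, 370]) cube([252, 266, 32]);
  cube([44, 44, 370]);
  translate([208, 0, 0]) cube([44, 44, 370]);
  translate([0, 222, 0]) cube([44, 44, 370]);
  translate([208, 222, 0]) cube([44, 44, 370]);
}
translate([-322, 150, 0]) {
  translate([0, 0, 370]) cube([252, 266, 32]);
  cube([44, 44, 370]);
  translate([208, 0, 0]) cube([44, 44, 370]);
  translate([0, 222, 0]) cube([44, 44, 370]);
  translate([208, 222, 0]) cube([44, 44, 370]);
}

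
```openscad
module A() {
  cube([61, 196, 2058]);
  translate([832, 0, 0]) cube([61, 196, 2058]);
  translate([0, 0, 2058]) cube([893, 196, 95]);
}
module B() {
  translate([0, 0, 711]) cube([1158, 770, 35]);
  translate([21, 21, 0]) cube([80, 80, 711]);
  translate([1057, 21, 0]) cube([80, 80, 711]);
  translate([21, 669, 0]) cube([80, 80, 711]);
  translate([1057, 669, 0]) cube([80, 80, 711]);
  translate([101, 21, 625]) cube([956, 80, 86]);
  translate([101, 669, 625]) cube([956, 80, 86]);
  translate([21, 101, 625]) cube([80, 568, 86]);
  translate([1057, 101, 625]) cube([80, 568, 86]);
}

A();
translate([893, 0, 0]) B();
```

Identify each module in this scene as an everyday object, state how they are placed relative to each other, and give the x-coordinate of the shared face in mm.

The door frame's +x face and the table's −x face are both at x = 893 mm.

A is a door frame. B is a table. The table is against the door frame's +x side, with their −y faces flush. The x-coordinate of the shared face is 893 mm.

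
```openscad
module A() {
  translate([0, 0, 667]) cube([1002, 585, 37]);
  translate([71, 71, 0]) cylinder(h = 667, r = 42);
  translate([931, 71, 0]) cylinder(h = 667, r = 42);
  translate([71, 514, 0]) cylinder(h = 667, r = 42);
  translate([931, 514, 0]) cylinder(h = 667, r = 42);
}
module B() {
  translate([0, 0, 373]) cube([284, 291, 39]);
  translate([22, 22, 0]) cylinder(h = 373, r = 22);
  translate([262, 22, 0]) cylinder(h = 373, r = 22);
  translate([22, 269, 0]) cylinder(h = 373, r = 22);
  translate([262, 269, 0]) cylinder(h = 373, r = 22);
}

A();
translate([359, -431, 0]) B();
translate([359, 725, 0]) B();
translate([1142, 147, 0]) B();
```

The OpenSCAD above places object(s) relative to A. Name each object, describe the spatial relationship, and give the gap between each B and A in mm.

Each stool's nearest face is 140 mm from the table's bounding box.

A is a table. B is a stool. Three stools sit around the table at the −y, +y, +x sides. The gap between each stool and the table is 140 mm.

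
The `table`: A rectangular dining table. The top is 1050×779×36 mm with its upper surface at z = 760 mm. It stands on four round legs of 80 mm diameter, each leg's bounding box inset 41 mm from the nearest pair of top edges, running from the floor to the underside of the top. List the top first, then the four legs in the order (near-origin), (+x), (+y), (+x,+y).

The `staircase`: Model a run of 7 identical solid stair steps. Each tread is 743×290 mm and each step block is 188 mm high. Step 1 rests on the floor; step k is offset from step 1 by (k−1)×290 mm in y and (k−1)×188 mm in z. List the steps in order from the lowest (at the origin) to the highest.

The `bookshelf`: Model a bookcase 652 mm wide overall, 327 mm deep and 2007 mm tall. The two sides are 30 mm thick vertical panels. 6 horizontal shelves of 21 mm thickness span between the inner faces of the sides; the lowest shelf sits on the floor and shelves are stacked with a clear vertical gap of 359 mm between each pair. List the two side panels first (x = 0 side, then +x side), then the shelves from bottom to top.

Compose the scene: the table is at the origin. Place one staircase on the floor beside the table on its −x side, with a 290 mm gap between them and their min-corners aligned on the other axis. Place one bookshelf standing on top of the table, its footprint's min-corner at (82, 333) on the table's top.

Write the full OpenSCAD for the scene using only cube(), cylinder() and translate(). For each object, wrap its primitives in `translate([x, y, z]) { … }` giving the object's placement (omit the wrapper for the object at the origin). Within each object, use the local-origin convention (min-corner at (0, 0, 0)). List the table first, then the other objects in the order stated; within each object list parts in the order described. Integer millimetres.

translate([0, 0, 724]) cube([1050, 779, 36]);
translate([81, 81, 0]) cylinder(h = 724, r = 40);
translate([969, 81, 0]) cylinder(h = 724, r = 40);
translate([81, 698, 0]) cylinder(h = 724, r = 40);
translate([969, 698, 0]) cylinder(h = 724, r = 40);
translate([-1033, 0, 0]) {
  cube([743, 290, 188]);
  translate([0, 290, 188]) cube([743, 290, 188]);
  translate([0, 580, 376]) cube([743, 290, 188]);
  translate([0, 870, 564]) cube([743, 290, 188]);
  translate([0, 1160, 752]) cube([743, 290, 188]);
  translate([0, 1450, 940]) cube([743, 290, 188]);
  translate([0, 1740, 1128]) cube([743, 290, 188]);
}
translate([82, 333, 760]) {
  cube([30, 327, 2007]);
  translate([622, 0, 0]) cube([30, 327, 2007]);
  translate([30, 0, 0]) cube([592, 327, 21]);
  translate([30, 0, 380]) cube([592, 327, 21]);
  translate([30, 0, 760]) cube([592, 327, 21]);
  translate([30, 0, 1140]) cube([592, 327, 21]);
  translate([30, 0, 1520]) cube([592, 327, 21]);
  translate([30, 0, 1900]) cube([592, 327, 21]);
}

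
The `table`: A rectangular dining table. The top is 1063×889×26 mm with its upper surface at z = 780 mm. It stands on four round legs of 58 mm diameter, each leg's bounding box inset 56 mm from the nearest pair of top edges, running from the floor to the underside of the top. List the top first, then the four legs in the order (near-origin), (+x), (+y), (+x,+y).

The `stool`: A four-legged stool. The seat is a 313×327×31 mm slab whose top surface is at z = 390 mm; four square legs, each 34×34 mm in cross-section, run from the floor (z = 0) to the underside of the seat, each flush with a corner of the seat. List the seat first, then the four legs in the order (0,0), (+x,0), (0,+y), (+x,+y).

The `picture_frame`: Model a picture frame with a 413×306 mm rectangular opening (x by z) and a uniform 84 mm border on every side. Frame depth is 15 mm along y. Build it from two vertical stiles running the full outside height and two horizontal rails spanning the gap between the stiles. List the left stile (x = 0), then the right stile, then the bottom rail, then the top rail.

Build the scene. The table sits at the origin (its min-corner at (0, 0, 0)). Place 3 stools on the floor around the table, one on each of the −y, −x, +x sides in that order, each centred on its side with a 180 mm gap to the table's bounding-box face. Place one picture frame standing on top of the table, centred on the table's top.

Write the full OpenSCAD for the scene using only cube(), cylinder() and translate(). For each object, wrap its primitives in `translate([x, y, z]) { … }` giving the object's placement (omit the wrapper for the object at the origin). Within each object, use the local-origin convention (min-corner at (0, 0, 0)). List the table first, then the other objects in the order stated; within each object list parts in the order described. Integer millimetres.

translate([0, 0, 754]) cube([1063, 889, 26]);
translate([85, 85, 0]) cylinder(h = 754, r = 29);
translate([978, 85, 0]) cylinder(h = 754, r = 29);
translate([85, 804, 0]) cylinder(h = 754, r = 29);
translate([978, 804, 0]) cylinder(h = 754, r = 29);
translate([375, -507, 0]) {
  translate([0, 0, 359]) cube([313, 327, 31]);
  cube([34, 34, 359]);
  translate([279, 0, 0]) cube([34, 34, 359]);
  translate([0, 293, 0]) cube([34, 34, 359]);
  translate([279, 293, 0]) cube([34, 34, 359]);
}
translate([-493, 281, 0]) {
  translate([0, 0, 359]) cube([313, 327, 31]);
  cube([34, 34, 359]);
  translate([279, 0, 0]) cube([34, 34, 359]);
  translate([0, 293, 0]) cube([34, 34, 359]);
  translate([279, 293, 0]) cube([34, 34, 359]);
}
translate([1243, 281, 0]) {
  translate([0, 0, 359]) cube([313, 327, 31]);
  cube([34, 34, 359]);
  translate([279, 0, 0]) cube([34, 34, 359]);
  translate([0, 293, 0]) cube([34, 34, 359]);
  translate([279, 293, 0]) cube([34, 34, 359]);
}
translate([241, 437, 780]) {
  cube([84, 15, 474]);
  translate([497, 0, 0]) cube([84, 15, 474]);
  translate([84, 0, 0]) cube([413, 15, 84]);
  translate([84, 0, 390]) cube([413, 15, 84]);
}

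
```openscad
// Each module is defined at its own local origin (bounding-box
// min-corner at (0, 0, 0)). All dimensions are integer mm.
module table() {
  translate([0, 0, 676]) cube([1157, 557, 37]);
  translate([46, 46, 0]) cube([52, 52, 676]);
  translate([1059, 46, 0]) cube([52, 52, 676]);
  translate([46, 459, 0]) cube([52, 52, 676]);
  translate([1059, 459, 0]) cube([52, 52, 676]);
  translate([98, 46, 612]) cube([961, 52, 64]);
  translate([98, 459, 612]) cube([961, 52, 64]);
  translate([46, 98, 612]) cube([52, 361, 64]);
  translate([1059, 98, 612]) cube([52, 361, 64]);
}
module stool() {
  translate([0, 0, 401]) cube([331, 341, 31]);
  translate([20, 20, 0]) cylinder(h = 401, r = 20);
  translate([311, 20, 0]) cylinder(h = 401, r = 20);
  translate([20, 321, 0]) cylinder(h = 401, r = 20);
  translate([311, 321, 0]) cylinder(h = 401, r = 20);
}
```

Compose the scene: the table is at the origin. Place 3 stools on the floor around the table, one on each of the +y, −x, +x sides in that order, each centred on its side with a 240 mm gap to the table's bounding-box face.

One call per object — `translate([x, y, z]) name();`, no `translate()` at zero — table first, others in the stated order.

table();
translate([413, 797, 0]) stool();
translate([-571, 108, 0]) stool();
translate([1397, 108, 0]) stool();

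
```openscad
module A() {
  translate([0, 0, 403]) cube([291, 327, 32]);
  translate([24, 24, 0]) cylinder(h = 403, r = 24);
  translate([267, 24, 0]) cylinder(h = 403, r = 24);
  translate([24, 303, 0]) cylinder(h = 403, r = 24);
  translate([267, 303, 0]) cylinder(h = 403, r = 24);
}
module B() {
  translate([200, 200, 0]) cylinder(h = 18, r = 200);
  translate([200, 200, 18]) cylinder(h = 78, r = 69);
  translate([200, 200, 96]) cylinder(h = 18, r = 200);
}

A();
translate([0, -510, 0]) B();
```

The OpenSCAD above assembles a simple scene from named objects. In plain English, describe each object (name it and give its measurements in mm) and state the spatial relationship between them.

A is a four-legged stool. The seat is 291×327 mm, 32 mm thick, top at z = 435 mm. It stands on four round legs, each 48 mm in diameter, from z = 0 to the seat underside, each leg's axis is inset half a diameter from the nearest pair of seat edges (so the leg's bounding box is flush with the corner).

B is a spool: two coaxial disc flanges of radius 200 mm and thickness 18 mm, joined by a core cylinder of radius 69 mm and height 78 mm. The lower flange rests on z = 0 and the three cylinders share a vertical axis.

The spool is on the floor beside the stool on its −y side.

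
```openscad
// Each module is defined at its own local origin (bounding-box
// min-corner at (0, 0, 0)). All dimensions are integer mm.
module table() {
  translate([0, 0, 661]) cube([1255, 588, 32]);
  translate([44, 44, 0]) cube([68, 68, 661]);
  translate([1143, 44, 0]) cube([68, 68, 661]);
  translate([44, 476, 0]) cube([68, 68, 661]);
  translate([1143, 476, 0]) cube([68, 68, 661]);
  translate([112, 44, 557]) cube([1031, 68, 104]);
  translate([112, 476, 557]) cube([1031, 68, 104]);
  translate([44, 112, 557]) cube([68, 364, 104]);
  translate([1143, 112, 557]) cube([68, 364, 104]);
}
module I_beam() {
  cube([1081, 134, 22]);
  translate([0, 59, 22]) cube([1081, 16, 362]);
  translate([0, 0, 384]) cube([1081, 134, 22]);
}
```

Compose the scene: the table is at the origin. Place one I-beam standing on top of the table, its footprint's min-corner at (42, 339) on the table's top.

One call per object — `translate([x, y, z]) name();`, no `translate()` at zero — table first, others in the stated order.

table();
translate([42, 339, 693]) I_beam();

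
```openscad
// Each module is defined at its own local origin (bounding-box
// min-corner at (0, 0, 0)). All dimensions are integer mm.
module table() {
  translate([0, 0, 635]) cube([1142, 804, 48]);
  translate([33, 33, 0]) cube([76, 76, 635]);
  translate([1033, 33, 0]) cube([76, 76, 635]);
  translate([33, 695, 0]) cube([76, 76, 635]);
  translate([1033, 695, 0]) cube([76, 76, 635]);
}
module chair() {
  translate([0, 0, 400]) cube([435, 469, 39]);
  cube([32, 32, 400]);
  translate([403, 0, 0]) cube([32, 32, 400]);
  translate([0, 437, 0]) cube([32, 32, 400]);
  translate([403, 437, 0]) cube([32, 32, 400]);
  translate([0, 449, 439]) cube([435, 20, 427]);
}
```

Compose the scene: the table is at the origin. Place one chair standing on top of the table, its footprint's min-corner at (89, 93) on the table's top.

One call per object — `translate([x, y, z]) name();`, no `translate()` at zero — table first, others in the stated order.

table();
translate([89, 93, 683]) chair();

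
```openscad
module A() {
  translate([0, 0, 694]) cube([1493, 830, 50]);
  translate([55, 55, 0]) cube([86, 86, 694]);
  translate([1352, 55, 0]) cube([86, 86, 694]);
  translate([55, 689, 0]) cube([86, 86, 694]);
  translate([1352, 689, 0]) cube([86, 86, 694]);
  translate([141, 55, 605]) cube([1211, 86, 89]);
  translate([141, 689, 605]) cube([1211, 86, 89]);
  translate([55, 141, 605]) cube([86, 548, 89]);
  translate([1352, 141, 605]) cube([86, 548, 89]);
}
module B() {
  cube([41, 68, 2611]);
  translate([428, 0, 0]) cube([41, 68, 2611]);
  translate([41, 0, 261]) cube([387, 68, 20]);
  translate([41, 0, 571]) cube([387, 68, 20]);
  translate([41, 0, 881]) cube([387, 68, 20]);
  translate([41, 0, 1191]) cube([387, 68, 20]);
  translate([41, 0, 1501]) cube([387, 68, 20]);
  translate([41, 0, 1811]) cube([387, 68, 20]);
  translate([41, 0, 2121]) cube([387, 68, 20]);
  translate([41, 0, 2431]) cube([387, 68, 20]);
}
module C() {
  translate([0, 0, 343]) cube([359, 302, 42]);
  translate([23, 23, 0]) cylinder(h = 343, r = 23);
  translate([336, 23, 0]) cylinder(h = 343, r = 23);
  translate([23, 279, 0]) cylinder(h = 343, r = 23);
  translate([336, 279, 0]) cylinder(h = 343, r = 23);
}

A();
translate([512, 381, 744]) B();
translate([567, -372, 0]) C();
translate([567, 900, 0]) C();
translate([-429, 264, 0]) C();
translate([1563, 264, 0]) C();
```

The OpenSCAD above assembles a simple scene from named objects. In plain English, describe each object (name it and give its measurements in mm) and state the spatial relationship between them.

A is a rectangular dining table. The top is 1493×830×50 mm with its upper surface at z = 744 mm. It stands on four 86×86 mm square legs, each inset 55 mm from the nearest pair of top edges, running from the floor to the underside of the top. Four apron rails, 86 mm thick and 89 mm tall, run between adjacent legs with their top edges flush with the underside of the top and their outer faces flush with the legs' outer faces.

B is a straight ladder. Two 41×68 mm vertical rails, 2611 mm tall, stand 469 mm apart (outside-to-outside) with their front faces coplanar on the −y side. 8 rungs, each 68 mm deep and 20 mm tall, span between the inner faces of the rails, front faces flush with the rails. The lowest rung's underside is at z = 261 mm and rungs are spaced 310 mm apart (underside to underside).

C is a simple wooden stool: a rectangular seat 359 mm (x) by 302 mm (y), 42 mm thick, top face at z = 385 mm, on four round legs, each 46 mm in diameter. The legs rest on z = 0, each leg's axis is inset half a diameter from the nearest pair of seat edges (so the leg's bounding box is flush with the corner).

The ladder is on top of the table, centred. Four stools sit around the table at the −y, +y, −x, +x sides.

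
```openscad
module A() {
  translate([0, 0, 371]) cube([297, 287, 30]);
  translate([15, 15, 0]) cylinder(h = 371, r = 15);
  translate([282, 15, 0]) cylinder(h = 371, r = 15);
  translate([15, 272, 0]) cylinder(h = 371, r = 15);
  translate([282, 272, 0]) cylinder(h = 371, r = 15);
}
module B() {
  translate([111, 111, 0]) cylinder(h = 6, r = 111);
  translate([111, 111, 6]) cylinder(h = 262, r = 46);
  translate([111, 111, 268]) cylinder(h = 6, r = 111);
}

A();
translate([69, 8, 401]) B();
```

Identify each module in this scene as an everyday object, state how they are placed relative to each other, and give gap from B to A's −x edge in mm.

The spool's min-x is at 69; the stool's min-x is 0; gap = 69 mm.

A is a stool. B is a spool. The spool is on top of the stool. The gap from the spool to the stool's −x edge is 69 mm.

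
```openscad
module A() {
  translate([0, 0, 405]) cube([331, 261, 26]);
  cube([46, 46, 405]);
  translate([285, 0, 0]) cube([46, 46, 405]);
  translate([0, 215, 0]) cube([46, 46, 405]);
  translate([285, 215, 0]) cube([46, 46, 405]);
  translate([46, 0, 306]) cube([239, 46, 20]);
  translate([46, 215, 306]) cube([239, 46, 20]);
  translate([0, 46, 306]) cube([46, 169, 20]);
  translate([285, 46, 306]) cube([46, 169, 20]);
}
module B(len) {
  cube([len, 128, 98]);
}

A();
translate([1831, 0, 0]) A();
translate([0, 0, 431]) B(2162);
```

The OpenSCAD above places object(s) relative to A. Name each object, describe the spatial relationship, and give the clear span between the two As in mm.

Second stool starts at x = 1831; first ends at x = 331; clear span = 1831 − 331 = 1500 mm.

A is a stool. B is a beam. A beam spans the tops of two stools. The clear span between the two stools is 1500 mm.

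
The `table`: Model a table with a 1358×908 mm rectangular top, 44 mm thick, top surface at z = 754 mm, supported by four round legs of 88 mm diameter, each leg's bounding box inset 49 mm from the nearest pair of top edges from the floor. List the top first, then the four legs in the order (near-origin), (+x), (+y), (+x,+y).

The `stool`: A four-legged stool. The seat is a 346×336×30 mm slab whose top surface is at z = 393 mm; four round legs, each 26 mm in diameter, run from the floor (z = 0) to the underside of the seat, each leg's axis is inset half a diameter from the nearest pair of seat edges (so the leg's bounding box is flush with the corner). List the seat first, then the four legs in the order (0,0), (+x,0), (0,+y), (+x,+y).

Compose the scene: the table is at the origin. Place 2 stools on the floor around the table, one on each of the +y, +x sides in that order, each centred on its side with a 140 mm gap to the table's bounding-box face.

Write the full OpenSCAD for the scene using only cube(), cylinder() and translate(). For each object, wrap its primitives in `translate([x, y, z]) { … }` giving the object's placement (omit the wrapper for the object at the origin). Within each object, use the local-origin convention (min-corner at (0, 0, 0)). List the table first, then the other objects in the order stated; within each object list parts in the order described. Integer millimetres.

translate([0, 0, 710]) cube([1358, 908, 44]);
translate([93, 93, 0]) cylinder(h = 710, r = 44);
translate([1265, 93, 0]) cylinder(h = 710, r = 44);
translate([93, 815, 0]) cylinder(h = 710, r = 44);
translate([1265, 815, 0]) cylinder(h = 710, r = 44);
translate([506, 1048, 0]) {
  translate([0, 0, 363]) cube([346, 336, 30]);
  translate([13, 13, 0]) cylinder(h = 363, r = 13);
  translate([333, 13, 0]) cylinder(h = 363, r = 13);
  translate([13, 323, 0]) cylinder(h = 363, r = 13);
  translate([333, 323, 0]) cylinder(h = 363, r = 13);
}
translate([1498, 286, 0]) {
  translate([0, 0, 363]) cube([346, 336, 30]);
  translate([13, 13, 0]) cylinder(h = 363, r = 13);
  translate([333, 13, 0]) cylinder(h = 363, r = 13);
  translate([13, 323, 0]) cylinder(h = 363, r = 13);
  translate([333, 323, 0]) cylinder(h = 363, r = 13);
}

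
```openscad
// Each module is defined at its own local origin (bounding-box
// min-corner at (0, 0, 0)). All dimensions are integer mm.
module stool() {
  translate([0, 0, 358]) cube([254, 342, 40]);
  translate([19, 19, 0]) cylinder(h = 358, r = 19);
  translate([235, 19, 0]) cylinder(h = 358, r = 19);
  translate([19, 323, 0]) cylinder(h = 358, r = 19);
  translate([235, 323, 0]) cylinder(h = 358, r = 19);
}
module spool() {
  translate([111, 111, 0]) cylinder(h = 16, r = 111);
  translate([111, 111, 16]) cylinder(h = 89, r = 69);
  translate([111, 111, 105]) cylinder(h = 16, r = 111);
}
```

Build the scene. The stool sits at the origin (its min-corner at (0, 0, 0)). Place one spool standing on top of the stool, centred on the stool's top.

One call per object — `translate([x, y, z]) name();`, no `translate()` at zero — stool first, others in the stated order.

stool();
translate([16, 60, 398]) spool();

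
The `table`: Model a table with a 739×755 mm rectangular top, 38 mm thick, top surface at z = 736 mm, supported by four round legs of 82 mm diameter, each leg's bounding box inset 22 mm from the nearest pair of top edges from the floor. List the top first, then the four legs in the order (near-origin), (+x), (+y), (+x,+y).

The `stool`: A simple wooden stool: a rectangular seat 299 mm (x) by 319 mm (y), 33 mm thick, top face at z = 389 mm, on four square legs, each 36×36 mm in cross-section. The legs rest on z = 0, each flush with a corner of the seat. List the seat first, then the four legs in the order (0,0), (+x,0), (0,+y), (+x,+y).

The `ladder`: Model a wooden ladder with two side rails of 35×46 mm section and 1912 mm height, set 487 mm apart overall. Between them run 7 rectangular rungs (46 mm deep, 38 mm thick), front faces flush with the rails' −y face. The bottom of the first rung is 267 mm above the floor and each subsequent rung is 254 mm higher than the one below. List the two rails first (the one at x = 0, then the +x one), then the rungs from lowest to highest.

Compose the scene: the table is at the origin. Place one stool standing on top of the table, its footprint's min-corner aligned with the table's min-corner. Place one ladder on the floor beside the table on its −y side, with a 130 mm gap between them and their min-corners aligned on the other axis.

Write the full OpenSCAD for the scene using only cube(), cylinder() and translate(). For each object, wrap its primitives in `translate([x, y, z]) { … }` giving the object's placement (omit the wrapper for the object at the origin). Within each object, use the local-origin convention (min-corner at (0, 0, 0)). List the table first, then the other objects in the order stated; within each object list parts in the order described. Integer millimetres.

translate([0, 0, 698]) cube([739, 755, 38]);
translate([63, 63, 0]) cylinder(h = 698, r = 41);
translate([676, 63, 0]) cylinder(h = 698, r = 41);
translate([63, 692, 0]) cylinder(h = 698, r = 41);
translate([676, 692, 0]) cylinder(h = 698, r = 41);
translate([0, 0, 736]) {
  translate([0, 0, 356]) cube([299, 319, 33]);
  cube([36, 36, 356]);
  translate([263, 0, 0]) cube([36, 36, 356]);
  translate([0, 283, 0]) cube([36, 36, 356]);
  translate([263, 283, 0]) cube([36, 36, 356]);
}
translate([0, -176, 0]) {
  cube([35, 46, 1912]);
  translate([452, 0, 0]) cube([35, 46, 1912]);
  translate([35, 0, 267]) cube([417, 46, 38]);
  translate([35, 0, 521]) cube([417, 46, 38]);
  translate([35, 0, 775]) cube([417, 46, 38]);
  translate([35, 0, 1029]) cube([417, 46, 38]);
  translate([35, 0, 1283]) cube([417, 46, 38]);
  translate([35, 0, 1537]) cube([417, 46, 38]);
  translate([35, 0, 1791]) cube([417, 46, 38]);
}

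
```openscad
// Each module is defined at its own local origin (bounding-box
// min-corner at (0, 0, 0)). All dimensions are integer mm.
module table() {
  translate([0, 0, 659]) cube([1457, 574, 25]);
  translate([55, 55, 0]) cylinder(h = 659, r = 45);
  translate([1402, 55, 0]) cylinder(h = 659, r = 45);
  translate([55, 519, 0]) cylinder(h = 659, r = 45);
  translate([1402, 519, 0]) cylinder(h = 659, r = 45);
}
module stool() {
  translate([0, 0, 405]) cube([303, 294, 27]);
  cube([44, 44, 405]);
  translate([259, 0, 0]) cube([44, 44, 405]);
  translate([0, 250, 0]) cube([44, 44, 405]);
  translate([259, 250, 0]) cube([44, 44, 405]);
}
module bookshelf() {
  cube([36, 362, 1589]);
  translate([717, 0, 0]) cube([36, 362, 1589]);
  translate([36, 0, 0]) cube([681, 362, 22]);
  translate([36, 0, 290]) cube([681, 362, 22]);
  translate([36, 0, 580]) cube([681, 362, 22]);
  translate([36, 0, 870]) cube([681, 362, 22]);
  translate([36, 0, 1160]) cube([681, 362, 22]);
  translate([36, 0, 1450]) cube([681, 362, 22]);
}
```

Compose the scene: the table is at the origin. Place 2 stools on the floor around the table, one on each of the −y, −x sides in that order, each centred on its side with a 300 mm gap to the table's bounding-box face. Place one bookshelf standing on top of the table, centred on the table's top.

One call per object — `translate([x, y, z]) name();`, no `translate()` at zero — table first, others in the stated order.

table();
translate([577, -594, 0]) stool();
translate([-603, 140, 0]) stool();
translate([352, 106, 684]) bookshelf();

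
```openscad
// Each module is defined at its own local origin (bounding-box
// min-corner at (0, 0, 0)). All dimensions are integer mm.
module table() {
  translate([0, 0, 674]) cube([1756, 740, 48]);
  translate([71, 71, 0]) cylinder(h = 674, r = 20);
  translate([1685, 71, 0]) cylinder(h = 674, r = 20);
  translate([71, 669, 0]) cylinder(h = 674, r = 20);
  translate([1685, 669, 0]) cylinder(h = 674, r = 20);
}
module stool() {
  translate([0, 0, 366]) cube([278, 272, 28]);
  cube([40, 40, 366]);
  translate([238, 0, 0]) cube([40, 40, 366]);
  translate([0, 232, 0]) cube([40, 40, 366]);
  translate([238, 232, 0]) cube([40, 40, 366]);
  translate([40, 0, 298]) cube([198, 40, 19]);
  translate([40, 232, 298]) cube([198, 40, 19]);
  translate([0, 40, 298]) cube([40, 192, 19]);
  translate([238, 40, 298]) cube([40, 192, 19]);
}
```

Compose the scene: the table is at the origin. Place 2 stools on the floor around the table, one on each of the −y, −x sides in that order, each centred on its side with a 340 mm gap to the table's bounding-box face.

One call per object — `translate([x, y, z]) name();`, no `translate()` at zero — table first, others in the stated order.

table();
translate([739, -612, 0]) stool();
translate([-618, 234, 0]) stool();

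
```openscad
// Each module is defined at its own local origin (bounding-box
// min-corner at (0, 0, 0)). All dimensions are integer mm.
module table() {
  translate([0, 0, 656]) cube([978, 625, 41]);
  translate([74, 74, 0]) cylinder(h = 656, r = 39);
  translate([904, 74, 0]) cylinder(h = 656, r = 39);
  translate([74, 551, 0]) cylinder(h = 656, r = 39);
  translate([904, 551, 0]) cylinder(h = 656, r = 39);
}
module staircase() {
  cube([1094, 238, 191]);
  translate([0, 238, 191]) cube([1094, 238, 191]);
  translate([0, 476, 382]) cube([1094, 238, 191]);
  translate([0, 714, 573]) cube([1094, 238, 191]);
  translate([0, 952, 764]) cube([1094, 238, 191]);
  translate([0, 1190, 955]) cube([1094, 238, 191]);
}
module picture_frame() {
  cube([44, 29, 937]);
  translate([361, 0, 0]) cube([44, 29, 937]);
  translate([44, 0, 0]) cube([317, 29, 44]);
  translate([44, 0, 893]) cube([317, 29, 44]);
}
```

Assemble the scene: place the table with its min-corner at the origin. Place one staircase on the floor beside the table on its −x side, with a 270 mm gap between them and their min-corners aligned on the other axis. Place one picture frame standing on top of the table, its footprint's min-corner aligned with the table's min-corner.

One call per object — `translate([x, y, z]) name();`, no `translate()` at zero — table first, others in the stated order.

table();
translate([-1364, 0, 0]) staircase();
translate([0, 0, 697]) picture_frame();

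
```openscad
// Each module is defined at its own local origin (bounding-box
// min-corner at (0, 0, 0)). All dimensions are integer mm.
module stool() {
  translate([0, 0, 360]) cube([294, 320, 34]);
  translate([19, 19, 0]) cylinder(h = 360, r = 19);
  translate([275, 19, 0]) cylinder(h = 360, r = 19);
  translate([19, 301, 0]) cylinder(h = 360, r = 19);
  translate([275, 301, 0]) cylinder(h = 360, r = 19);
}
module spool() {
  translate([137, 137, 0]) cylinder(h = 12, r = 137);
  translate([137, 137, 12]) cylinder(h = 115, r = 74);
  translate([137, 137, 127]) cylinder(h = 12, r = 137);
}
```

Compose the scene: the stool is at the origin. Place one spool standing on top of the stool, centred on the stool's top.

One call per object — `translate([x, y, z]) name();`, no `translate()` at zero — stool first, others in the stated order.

stool();
translate([10, 23, 394]) spool();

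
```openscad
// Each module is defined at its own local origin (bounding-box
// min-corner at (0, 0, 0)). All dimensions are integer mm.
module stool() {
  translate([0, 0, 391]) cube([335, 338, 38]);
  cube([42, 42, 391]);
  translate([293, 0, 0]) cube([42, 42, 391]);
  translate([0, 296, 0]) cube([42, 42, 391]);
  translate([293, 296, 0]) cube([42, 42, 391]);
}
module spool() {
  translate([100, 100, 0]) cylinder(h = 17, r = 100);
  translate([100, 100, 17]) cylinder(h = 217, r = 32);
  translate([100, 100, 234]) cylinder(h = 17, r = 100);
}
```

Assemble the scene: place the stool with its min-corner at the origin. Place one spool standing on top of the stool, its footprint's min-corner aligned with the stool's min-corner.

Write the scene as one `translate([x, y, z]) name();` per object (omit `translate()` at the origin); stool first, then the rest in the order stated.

stool();
translate([0, 0, 429]) spool();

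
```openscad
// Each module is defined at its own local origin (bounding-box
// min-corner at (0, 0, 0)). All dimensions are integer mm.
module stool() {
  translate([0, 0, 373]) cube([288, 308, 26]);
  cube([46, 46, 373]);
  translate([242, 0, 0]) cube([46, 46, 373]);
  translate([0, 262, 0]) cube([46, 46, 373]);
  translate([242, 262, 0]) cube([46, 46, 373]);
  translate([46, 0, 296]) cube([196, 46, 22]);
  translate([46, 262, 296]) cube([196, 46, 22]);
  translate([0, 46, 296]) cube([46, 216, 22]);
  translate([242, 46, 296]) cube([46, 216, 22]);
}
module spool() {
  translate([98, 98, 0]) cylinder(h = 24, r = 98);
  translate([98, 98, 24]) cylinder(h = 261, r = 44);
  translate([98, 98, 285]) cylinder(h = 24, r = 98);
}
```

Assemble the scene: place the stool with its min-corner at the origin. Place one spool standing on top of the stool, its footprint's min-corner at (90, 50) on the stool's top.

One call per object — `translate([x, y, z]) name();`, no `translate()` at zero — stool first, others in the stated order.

stool();
translate([90, 50, 399]) spool();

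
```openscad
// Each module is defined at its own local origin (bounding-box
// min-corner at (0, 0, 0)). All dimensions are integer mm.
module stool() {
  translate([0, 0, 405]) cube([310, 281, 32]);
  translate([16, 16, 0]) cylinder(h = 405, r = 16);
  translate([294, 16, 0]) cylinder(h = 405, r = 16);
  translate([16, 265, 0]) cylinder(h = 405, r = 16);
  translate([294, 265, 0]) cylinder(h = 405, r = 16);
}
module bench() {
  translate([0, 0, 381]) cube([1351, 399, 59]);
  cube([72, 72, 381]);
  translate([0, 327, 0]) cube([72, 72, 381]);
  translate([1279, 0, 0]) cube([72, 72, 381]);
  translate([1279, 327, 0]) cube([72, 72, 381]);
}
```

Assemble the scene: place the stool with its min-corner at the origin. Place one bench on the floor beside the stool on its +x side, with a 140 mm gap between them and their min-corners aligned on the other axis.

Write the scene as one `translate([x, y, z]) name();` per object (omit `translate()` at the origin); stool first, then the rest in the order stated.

stool();
translate([450, 0, 0]) bench();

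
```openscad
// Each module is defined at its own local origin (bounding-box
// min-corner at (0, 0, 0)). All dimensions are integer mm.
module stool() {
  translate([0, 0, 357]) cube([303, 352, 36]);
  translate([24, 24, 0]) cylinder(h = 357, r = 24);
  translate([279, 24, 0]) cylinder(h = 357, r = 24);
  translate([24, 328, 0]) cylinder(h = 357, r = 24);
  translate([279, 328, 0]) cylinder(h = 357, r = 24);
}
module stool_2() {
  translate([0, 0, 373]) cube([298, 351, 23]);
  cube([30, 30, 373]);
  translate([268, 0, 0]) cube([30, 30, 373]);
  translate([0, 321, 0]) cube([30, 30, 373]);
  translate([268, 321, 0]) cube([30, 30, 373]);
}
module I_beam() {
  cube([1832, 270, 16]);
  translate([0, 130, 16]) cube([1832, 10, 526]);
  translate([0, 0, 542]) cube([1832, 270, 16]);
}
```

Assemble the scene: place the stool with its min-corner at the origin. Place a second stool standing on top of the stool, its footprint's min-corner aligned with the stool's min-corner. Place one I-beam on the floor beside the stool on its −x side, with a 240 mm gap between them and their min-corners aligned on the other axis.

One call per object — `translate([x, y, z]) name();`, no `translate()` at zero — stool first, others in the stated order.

stool();
translate([0, 0, 393]) stool_2();
translate([-2072, 0, 0]) I_beam();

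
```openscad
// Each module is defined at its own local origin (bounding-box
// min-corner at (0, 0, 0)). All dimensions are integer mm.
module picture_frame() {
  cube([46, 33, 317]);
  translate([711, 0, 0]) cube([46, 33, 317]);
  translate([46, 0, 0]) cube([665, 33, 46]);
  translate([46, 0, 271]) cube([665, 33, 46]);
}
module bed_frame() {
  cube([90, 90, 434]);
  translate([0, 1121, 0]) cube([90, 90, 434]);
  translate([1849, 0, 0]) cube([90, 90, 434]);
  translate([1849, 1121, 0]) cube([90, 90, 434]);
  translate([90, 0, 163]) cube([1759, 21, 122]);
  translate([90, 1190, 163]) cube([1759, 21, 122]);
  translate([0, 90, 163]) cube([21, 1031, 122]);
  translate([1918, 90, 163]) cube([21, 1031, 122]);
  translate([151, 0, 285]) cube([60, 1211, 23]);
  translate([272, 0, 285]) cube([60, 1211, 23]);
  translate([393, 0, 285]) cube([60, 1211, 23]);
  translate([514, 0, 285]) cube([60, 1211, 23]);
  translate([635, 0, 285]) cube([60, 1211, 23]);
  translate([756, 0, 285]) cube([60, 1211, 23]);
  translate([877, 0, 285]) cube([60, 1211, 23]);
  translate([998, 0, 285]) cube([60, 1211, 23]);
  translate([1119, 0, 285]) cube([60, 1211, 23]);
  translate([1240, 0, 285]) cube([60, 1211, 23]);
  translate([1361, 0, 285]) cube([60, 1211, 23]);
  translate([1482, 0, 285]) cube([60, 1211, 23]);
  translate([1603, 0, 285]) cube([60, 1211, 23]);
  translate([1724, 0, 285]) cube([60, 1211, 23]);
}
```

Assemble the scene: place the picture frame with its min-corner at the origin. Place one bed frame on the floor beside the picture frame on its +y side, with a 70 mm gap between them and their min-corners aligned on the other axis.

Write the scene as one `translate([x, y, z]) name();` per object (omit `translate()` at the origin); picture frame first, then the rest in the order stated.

picture_frame();
translate([0, 103, 0]) bed_frame();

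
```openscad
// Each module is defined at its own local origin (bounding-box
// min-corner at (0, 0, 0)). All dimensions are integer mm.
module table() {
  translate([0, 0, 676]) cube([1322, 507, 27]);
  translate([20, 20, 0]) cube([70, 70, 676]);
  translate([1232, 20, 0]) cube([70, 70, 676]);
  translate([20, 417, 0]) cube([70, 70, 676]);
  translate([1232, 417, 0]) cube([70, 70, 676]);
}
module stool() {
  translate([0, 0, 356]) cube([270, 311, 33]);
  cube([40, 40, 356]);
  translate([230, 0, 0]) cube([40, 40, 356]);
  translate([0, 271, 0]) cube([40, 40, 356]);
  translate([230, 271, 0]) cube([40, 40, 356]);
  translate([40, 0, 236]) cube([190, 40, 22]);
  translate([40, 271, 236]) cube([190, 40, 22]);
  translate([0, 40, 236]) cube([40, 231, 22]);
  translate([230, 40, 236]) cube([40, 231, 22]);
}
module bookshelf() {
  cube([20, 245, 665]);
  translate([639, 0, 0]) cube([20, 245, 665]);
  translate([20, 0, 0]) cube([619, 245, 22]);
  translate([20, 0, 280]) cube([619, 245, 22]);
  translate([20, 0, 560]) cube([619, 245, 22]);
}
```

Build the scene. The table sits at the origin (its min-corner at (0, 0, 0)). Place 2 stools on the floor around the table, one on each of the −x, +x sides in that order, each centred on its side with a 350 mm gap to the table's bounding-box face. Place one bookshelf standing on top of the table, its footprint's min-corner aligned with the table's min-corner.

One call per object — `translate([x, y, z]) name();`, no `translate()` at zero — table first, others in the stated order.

table();
translate([-620, 98, 0]) stool();
translate([1672, 98, 0]) stool();
translate([0, 0, 703]) bookshelf();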